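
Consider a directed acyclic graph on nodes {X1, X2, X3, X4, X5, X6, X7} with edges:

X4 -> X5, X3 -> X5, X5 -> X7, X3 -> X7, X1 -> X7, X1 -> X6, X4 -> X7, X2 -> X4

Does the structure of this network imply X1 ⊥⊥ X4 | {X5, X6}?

Yes — X1 and X4 are d-separated given {X5, X6}.

We examine all 3 paths between X1 and X4:
Path 1: X1 → X7 ← X4
  X7 is a collider here and neither X7 nor any of its descendants is conditioned on, so the collider stays closed — the path is blocked at X7.
Path 2: X1 → X7 ← X3 → X5 ← X4
  X7 is a collider here and neither X7 nor any of its descendants is conditioned on, so the collider stays closed — the path is blocked at X7.
Path 3: X1 → X7 ← X5 ← X4
  X7 is a collider here and neither X7 nor any of its descendants is conditioned on, so the collider stays closed — the path is blocked at X7.
Since every path is blocked, d-separation holds.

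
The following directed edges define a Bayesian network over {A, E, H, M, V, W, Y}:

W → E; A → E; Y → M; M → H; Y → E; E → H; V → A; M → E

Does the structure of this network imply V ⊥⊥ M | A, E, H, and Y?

Enumerating the 3 paths from V to M and testing each for blocking by {A, E, H, Y}:
  1. V → A → E → H ← M — A:chain[blocks]; E:chain[blocks]; H:collider[open] ⇒ blocked
  2. V → A → E ← Y → M — A:chain[blocks]; E:collider[open]; Y:fork[blocks] ⇒ blocked
  3. V → A → E ← M — A:chain[blocks]; E:collider[open] ⇒ blocked
Every path is blocked, so V and M are d-separated given {A, E, H, Y}.

Yes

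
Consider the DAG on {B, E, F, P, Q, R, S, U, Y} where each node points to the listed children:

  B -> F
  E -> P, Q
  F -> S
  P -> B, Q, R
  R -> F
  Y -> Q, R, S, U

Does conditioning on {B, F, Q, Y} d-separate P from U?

We examine all 6 paths between P and U:
Path 1: P → Q ← Y → U
  Y is a fork here and Y is conditioned on, so the path is blocked at Y.
Path 2: P → R ← Y → U
  Y is a fork here and Y is conditioned on, so the path is blocked at Y.
Path 3: P → R → F → S ← Y → U
  F is a chain here and F is conditioned on, so the path is blocked at F.
Path 4: P ← E → Q ← Y → U
  Y is a fork here and Y is conditioned on, so the path is blocked at Y.
Path 5: P → B → F ← R ← Y → U
  B is a chain here and B is conditioned on, so the path is blocked at B.
Path 6: P → B → F → S ← Y → U
  B is a chain here and B is conditioned on, so the path is blocked at B.
Every path is blocked, so P and U are d-separated given {B, F, Q, Y}.

Yes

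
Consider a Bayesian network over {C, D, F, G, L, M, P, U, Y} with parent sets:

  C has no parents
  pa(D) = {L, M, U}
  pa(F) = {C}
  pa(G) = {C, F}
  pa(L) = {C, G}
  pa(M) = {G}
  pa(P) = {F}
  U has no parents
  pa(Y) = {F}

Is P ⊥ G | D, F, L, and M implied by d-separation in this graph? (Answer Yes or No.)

Enumerating the 4 paths from P to G and testing each for blocking by {D, F, L, M}:
  1. P ← F → G — F:fork[blocks] ⇒ blocked
  2. P ← F ← C → G — F:chain[blocks]; C:fork[open] ⇒ blocked
  3. P ← F ← C → L ← G — F:chain[blocks]; C:fork[open]; L:collider[open] ⇒ blocked
  4. P ← F ← C → L → D ← M ← G — F:chain[blocks]; C:fork[open]; L:chain[blocks]; D:collider[open]; M:chain[blocks] ⇒ blocked
Since every path is blocked, d-separation holds.

Yes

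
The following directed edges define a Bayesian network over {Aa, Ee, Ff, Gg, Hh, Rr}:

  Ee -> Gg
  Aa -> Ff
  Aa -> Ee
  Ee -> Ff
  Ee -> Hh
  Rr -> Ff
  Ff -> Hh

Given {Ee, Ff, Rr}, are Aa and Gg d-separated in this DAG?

There are 3 undirected paths between Aa and Gg; checking each against the conditioning set {Ee, Ff, Rr}:
Path 1: Aa → Ff → Hh ← Ee → Gg
  Ff is a chain here and Ff is conditioned on, so the path is blocked at Ff.
Path 2: Aa → Ff ← Ee → Gg
  Ee is a fork here and Ee is conditioned on, so the path is blocked at Ee.
Path 3: Aa → Ee → Gg
  Ee is a chain here and Ee is conditioned on, so the path is blocked at Ee.
Every path is blocked, so Aa and Gg are d-separated given {Ee, Ff, Rr}.

Yes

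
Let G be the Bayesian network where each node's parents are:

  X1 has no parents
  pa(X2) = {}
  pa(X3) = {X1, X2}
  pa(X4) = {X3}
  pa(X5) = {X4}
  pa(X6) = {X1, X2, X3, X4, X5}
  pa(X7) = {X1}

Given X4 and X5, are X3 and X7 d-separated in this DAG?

No

We examine all 5 paths between X3 and X7:
Path 1: X3 → X4 → X5 → X6 ← X1 → X7
  X4 is a chain here and X4 is conditioned on, so the path is blocked at X4.
Path 2: X3 → X4 → X6 ← X1 → X7
  X4 is a chain here and X4 is conditioned on, so the path is blocked at X4.
Path 3: X3 ← X2 → X6 ← X1 → X7
  X6 is a collider here and neither X6 nor any of its descendants is conditioned on, so the collider stays closed — the path is blocked at X6.
Path 4: X3 → X6 ← X1 → X7
  X6 is a collider here and neither X6 nor any of its descendants is conditioned on, so the collider stays closed — the path is blocked at X6.
Path 5: X3 ← X1 → X7
  X1 is a fork and X1 is not conditioned on — no node blocks this path, so it is active.
Since the path X3 ← X1 → X7 is active, X3 and X7 are not d-separated given {X4, X5}.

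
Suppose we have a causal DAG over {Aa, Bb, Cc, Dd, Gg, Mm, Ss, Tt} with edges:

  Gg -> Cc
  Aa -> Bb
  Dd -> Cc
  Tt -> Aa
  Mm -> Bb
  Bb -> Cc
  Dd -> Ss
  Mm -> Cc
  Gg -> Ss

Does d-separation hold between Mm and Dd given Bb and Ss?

Yes

Enumerating the 4 paths from Mm to Dd and testing each for blocking by {Bb, Ss}:
Path 1: Mm → Bb → Cc ← Gg → Ss ← Dd
  Bb is a chain here and Bb is conditioned on, so the path is blocked at Bb.
Path 2: Mm → Bb → Cc ← Dd
  Bb is a chain here and Bb is conditioned on, so the path is blocked at Bb.
Path 3: Mm → Cc ← Gg → Ss ← Dd
  Cc is a collider here and neither Cc nor any of its descendants is conditioned on, so the collider stays closed — the path is blocked at Cc.
Path 4: Mm → Cc ← Dd
  Cc is a collider here and neither Cc nor any of its descendants is conditioned on, so the collider stays closed — the path is blocked at Cc.
All paths are blocked; Mm ⊥ Dd | {Bb, Ss} holds.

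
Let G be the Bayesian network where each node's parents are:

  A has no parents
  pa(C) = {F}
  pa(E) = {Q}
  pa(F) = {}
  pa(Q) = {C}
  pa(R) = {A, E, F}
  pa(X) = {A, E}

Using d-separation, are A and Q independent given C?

Yes

4 paths connect A and Q; each must be blocked for d-separation to hold:
  1. A → R ← F → C → Q — R:collider[blocks]; F:fork[open]; C:chain[blocks] ⇒ blocked
  2. A → R ← E ← Q — R:collider[blocks]; E:chain[open] ⇒ blocked
  3. A → X ← E ← Q — X:collider[blocks]; E:chain[open] ⇒ blocked
  4. A → X ← E → R ← F → C → Q — X:collider[blocks]; E:fork[open]; R:collider[blocks]; F:fork[open]; C:chain[blocks] ⇒ blocked
All paths are blocked; A ⊥ Q | {C} holds.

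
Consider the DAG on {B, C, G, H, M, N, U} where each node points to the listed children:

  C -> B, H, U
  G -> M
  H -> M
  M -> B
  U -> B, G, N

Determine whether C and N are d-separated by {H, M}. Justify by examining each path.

No — C and N are not d-separated given {H, M}.

5 paths connect C and N; each must be blocked for d-separation to hold:
  1. C → H → M ← G ← U → N — H:chain[blocks]; M:collider[open]; G:chain[open]; U:fork[open] ⇒ blocked
  2. C → H → M → B ← U → N — H:chain[blocks]; M:chain[blocks]; B:collider[blocks]; U:fork[open] ⇒ blocked
  3. C → U → N — U:chain[open] ⇒ active
  4. C → B ← M ← G ← U → N — B:collider[blocks]; M:chain[blocks]; G:chain[open]; U:fork[open] ⇒ blocked
  5. C → B ← U → N — B:collider[blocks]; U:fork[open] ⇒ blocked
At least one path is unblocked, so d-separation fails.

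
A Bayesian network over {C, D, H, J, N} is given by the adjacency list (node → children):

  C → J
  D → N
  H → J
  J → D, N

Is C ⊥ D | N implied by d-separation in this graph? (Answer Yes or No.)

2 paths connect C and D; each must be blocked for d-separation to hold:
Path 1: C → J → N ← D
  J is a chain and J is not conditioned on; N is a collider and N is conditioned on, which opens it — no node blocks this path, so it is active.
Path 2: C → J → D
  J is a chain and J is not conditioned on — no node blocks this path, so it is active.
Because an active path exists, C and D are not d-separated.

No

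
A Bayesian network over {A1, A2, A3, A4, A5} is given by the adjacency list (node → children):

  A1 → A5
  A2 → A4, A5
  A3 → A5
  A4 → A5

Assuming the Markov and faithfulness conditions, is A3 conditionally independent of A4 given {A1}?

Yes — A3 and A4 are d-separated given {A1}.

We examine all 2 paths between A3 and A4:
Path 1: A3 → A5 ← A4
  A5 is a collider here and neither A5 nor any of its descendants is conditioned on, so the collider stays closed — the path is blocked at A5.
Path 2: A3 → A5 ← A2 → A4
  A5 is a collider here and neither A5 nor any of its descendants is conditioned on, so the collider stays closed — the path is blocked at A5.
Every path is blocked, so A3 and A4 are d-separated given {A1}.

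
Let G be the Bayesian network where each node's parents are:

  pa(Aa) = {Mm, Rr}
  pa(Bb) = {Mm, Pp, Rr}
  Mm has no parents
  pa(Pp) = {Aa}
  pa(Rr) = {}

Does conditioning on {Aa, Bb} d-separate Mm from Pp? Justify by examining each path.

We examine all 4 paths between Mm and Pp:
  1. Mm → Aa ← Rr → Bb ← Pp — Aa:collider[open]; Rr:fork[open]; Bb:collider[open] ⇒ active
  2. Mm → Aa → Pp — Aa:chain[blocks] ⇒ blocked
  3. Mm → Bb ← Rr → Aa → Pp — Bb:collider[open]; Rr:fork[open]; Aa:chain[blocks] ⇒ blocked
  4. Mm → Bb ← Pp — Bb:collider[open] ⇒ active
Because an active path exists, Mm and Pp are not d-separated.

No — Mm and Pp are not d-separated given {Aa, Bb}.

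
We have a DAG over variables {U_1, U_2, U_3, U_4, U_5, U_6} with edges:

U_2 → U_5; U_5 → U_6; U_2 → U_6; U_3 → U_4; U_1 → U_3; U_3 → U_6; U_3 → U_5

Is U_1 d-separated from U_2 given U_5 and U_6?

No

Enumerating the 4 paths from U_1 to U_2 and testing each for blocking by {U_5, U_6}:
Path 1: U_1 → U_3 → U_5 ← U_2
  U_3 is a chain and U_3 is not conditioned on; U_5 is a collider and U_5 is conditioned on, which opens it — no node blocks this path, so it is active.
Path 2: U_1 → U_3 → U_5 → U_6 ← U_2
  U_5 is a chain here and U_5 is conditioned on, so the path is blocked at U_5.
Path 3: U_1 → U_3 → U_6 ← U_5 ← U_2
  U_5 is a chain here and U_5 is conditioned on, so the path is blocked at U_5.
Path 4: U_1 → U_3 → U_6 ← U_2
  U_3 is a chain and U_3 is not conditioned on; U_6 is a collider and U_6 is conditioned on, which opens it — no node blocks this path, so it is active.
Since the path U_1 → U_3 → U_5 ← U_2 is active, U_1 and U_2 are not d-separated given {U_5, U_6}.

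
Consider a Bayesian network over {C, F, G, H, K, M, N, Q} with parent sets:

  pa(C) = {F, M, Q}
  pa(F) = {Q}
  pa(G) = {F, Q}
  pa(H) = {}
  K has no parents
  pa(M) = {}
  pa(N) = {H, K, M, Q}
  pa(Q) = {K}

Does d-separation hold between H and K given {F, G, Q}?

We examine all 5 paths between H and K:
Path 1: H → N ← Q ← K
  N is a collider here and neither N nor any of its descendants is conditioned on, so the collider stays closed — the path is blocked at N.
Path 2: H → N ← K
  N is a collider here and neither N nor any of its descendants is conditioned on, so the collider stays closed — the path is blocked at N.
Path 3: H → N ← M → C ← Q ← K
  N is a collider here and neither N nor any of its descendants is conditioned on, so the collider stays closed — the path is blocked at N.
Path 4: H → N ← M → C ← F ← Q ← K
  N is a collider here and neither N nor any of its descendants is conditioned on, so the collider stays closed — the path is blocked at N.
Path 5: H → N ← M → C ← F → G ← Q ← K
  N is a collider here and neither N nor any of its descendants is conditioned on, so the collider stays closed — the path is blocked at N.
Every path is blocked, so H and K are d-separated given {F, G, Q}.

Yes — H and K are d-separated given {F, G, Q}.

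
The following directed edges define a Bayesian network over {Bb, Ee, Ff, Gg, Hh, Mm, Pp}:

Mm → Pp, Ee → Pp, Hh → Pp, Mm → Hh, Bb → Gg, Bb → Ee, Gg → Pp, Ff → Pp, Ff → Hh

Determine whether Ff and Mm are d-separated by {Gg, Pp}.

No

There are 4 undirected paths between Ff and Mm; checking each against the conditioning set {Gg, Pp}:
  1. Ff → Hh ← Mm — Hh:collider[open] ⇒ active
  2. Ff → Hh → Pp ← Mm — Hh:chain[open]; Pp:collider[open] ⇒ active
  3. Ff → Pp ← Mm — Pp:collider[open] ⇒ active
  4. Ff → Pp ← Hh ← Mm — Pp:collider[open]; Hh:chain[open] ⇒ active
At least one path is unblocked, so d-separation fails.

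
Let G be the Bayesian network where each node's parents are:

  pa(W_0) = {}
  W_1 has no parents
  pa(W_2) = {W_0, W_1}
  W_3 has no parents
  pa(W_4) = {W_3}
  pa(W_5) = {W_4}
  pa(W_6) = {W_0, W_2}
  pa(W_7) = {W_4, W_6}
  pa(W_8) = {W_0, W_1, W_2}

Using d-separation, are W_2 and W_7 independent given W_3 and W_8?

4 paths connect W_2 and W_7; each must be blocked for d-separation to hold:
  1. W_2 ← W_1 → W_8 ← W_0 → W_6 → W_7 — W_1:fork[open]; W_8:collider[open]; W_0:fork[open]; W_6:chain[open] ⇒ active
  2. W_2 → W_8 ← W_0 → W_6 → W_7 — W_8:collider[open]; W_0:fork[open]; W_6:chain[open] ⇒ active
  3. W_2 ← W_0 → W_6 → W_7 — W_0:fork[open]; W_6:chain[open] ⇒ active
  4. W_2 → W_6 → W_7 — W_6:chain[open] ⇒ active
Since the path W_2 ← W_1 → W_8 ← W_0 → W_6 → W_7 is active, W_2 and W_7 are not d-separated given {W_3, W_8}.

No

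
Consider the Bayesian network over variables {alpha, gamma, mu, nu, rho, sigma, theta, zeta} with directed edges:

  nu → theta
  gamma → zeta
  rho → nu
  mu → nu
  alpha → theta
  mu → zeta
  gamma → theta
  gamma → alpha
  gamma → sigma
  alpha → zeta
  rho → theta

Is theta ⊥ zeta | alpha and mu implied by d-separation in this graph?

No — theta and zeta are not d-separated given {alpha, mu}.

Enumerating the 6 paths from theta to zeta and testing each for blocking by {alpha, mu}:
Path 1: theta ← rho → nu ← mu → zeta
  nu is a collider here and neither nu nor any of its descendants is conditioned on, so the collider stays closed — the path is blocked at nu.
Path 2: theta ← alpha → zeta
  alpha is a fork here and alpha is conditioned on, so the path is blocked at alpha.
Path 3: theta ← alpha ← gamma → zeta
  alpha is a chain here and alpha is conditioned on, so the path is blocked at alpha.
Path 4: theta ← gamma → alpha → zeta
  alpha is a chain here and alpha is conditioned on, so the path is blocked at alpha.
Path 5: theta ← gamma → zeta
  gamma is a fork and gamma is not conditioned on — no node blocks this path, so it is active.
Path 6: theta ← nu ← mu → zeta
  mu is a fork here and mu is conditioned on, so the path is blocked at mu.
At least one path is unblocked, so d-separation fails.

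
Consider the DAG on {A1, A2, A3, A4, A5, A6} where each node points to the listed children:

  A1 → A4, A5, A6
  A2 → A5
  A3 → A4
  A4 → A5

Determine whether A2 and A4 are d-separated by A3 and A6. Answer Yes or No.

2 paths connect A2 and A4; each must be blocked for d-separation to hold:
Path 1: A2 → A5 ← A4
  A5 is a collider here and neither A5 nor any of its descendants is conditioned on, so the collider stays closed — the path is blocked at A5.
Path 2: A2 → A5 ← A1 → A4
  A5 is a collider here and neither A5 nor any of its descendants is conditioned on, so the collider stays closed — the path is blocked at A5.
All paths are blocked; A2 ⊥ A4 | {A3, A6} holds.

Yes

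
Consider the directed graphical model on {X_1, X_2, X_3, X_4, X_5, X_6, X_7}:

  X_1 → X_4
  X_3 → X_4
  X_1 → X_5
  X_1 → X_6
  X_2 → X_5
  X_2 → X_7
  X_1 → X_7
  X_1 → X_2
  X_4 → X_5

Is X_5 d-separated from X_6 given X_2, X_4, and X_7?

Enumerating the 4 paths from X_5 to X_6 and testing each for blocking by {X_2, X_4, X_7}:
Path 1: X_5 ← X_4 ← X_1 → X_6
  X_4 is a chain here and X_4 is conditioned on, so the path is blocked at X_4.
Path 2: X_5 ← X_1 → X_6
  X_1 is a fork and X_1 is not conditioned on — no node blocks this path, so it is active.
Path 3: X_5 ← X_2 ← X_1 → X_6
  X_2 is a chain here and X_2 is conditioned on, so the path is blocked at X_2.
Path 4: X_5 ← X_2 → X_7 ← X_1 → X_6
  X_2 is a fork here and X_2 is conditioned on, so the path is blocked at X_2.
Because an active path exists, X_5 and X_6 are not d-separated.

No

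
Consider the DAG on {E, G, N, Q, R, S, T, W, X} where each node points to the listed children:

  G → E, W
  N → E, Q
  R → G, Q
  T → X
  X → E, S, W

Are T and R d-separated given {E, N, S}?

There are 4 undirected paths between T and R; checking each against the conditioning set {E, N, S}:
  1. T → X → E ← G ← R — X:chain[open]; E:collider[open]; G:chain[open] ⇒ active
  2. T → X → E ← N → Q ← R — X:chain[open]; E:collider[open]; N:fork[blocks]; Q:collider[blocks] ⇒ blocked
  3. T → X → W ← G → E ← N → Q ← R — X:chain[open]; W:collider[blocks]; G:fork[open]; E:collider[open]; N:fork[blocks]; Q:collider[blocks] ⇒ blocked
  4. T → X → W ← G ← R — X:chain[open]; W:collider[blocks]; G:chain[open] ⇒ blocked
Since the path T → X → E ← G ← R is active, T and R are not d-separated given {E, N, S}.

No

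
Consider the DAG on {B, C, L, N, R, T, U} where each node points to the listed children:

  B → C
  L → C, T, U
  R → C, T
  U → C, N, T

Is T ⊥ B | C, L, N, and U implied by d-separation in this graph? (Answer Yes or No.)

There are 5 undirected paths between T and B; checking each against the conditioning set {C, L, N, U}:
  1. T ← U ← L → C ← B — U:chain[blocks]; L:fork[blocks]; C:collider[open] ⇒ blocked
  2. T ← U → C ← B — U:fork[blocks]; C:collider[open] ⇒ blocked
  3. T ← L → U → C ← B — L:fork[blocks]; U:chain[blocks]; C:collider[open] ⇒ blocked
  4. T ← L → C ← B — L:fork[blocks]; C:collider[open] ⇒ blocked
  5. T ← R → C ← B — R:fork[open]; C:collider[open] ⇒ active
Since the path T ← R → C ← B is active, T and B are not d-separated given {C, L, N, U}.

No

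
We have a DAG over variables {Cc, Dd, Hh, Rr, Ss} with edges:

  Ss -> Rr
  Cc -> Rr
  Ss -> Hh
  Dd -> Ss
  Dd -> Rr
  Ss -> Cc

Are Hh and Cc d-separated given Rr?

No

There are 3 undirected paths between Hh and Cc; checking each against the conditioning set {Rr}:
Path 1: Hh ← Ss → Rr ← Cc
  Ss is a fork and Ss is not conditioned on; Rr is a collider and Rr is conditioned on, which opens it — no node blocks this path, so it is active.
Path 2: Hh ← Ss ← Dd → Rr ← Cc
  Ss is a chain and Ss is not conditioned on; Dd is a fork and Dd is not conditioned on; Rr is a collider and Rr is conditioned on, which opens it — no node blocks this path, so it is active.
Path 3: Hh ← Ss → Cc
  Ss is a fork and Ss is not conditioned on — no node blocks this path, so it is active.
Because an active path exists, Hh and Cc are not d-separated.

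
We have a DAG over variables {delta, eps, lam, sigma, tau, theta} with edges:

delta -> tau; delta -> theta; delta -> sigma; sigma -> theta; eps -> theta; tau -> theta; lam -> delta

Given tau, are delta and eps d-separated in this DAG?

Yes

There are 3 undirected paths between delta and eps; checking each against the conditioning set {tau}:
Path 1: delta → tau → theta ← eps
  tau is a chain here and tau is conditioned on, so the path is blocked at tau.
Path 2: delta → sigma → theta ← eps
  theta is a collider here and neither theta nor any of its descendants is conditioned on, so the collider stays closed — the path is blocked at theta.
Path 3: delta → theta ← eps
  theta is a collider here and neither theta nor any of its descendants is conditioned on, so the collider stays closed — the path is blocked at theta.
Every path is blocked, so delta and eps are d-separated given {tau}.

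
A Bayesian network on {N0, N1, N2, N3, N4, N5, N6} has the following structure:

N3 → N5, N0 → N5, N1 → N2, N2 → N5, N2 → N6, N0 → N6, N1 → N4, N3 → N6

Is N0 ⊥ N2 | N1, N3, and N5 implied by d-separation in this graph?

No — N0 and N2 are not d-separated given {N1, N3, N5}.

Enumerating the 4 paths from N0 to N2 and testing each for blocking by {N1, N3, N5}:
Path 1: N0 → N5 ← N3 → N6 ← N2
  N3 is a fork here and N3 is conditioned on, so the path is blocked at N3.
Path 2: N0 → N5 ← N2
  N5 is a collider and N5 is conditioned on, which opens it — no node blocks this path, so it is active.
Path 3: N0 → N6 ← N3 → N5 ← N2
  N6 is a collider here and neither N6 nor any of its descendants is conditioned on, so the collider stays closed — the path is blocked at N6.
Path 4: N0 → N6 ← N2
  N6 is a collider here and neither N6 nor any of its descendants is conditioned on, so the collider stays closed — the path is blocked at N6.
Because an active path exists, N0 and N2 are not d-separated.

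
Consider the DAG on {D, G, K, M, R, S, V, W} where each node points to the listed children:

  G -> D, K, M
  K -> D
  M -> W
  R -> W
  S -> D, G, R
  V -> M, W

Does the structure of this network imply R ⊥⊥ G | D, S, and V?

We examine all 5 paths between R and G:
Path 1: R → W ← V → M ← G
  W is a collider here and neither W nor any of its descendants is conditioned on, so the collider stays closed — the path is blocked at W.
Path 2: R → W ← M ← G
  W is a collider here and neither W nor any of its descendants is conditioned on, so the collider stays closed — the path is blocked at W.
Path 3: R ← S → D ← G
  S is a fork here and S is conditioned on, so the path is blocked at S.
Path 4: R ← S → D ← K ← G
  S is a fork here and S is conditioned on, so the path is blocked at S.
Path 5: R ← S → G
  S is a fork here and S is conditioned on, so the path is blocked at S.
Since every path is blocked, d-separation holds.

Yes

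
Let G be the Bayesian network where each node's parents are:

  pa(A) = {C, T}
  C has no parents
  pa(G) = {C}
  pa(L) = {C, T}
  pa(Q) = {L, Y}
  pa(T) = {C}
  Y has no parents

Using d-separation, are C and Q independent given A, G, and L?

There are 3 undirected paths between C and Q; checking each against the conditioning set {A, G, L}:
Path 1: C → T → L → Q
  L is a chain here and L is conditioned on, so the path is blocked at L.
Path 2: C → L → Q
  L is a chain here and L is conditioned on, so the path is blocked at L.
Path 3: C → A ← T → L → Q
  L is a chain here and L is conditioned on, so the path is blocked at L.
Every path is blocked, so C and Q are d-separated given {A, G, L}.

Yes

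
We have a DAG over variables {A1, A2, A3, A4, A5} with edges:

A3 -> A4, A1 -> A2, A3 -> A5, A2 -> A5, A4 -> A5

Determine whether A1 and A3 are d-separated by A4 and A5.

No

2 paths connect A1 and A3; each must be blocked for d-separation to hold:
Path 1: A1 → A2 → A5 ← A3
  A2 is a chain and A2 is not conditioned on; A5 is a collider and A5 is conditioned on, which opens it — no node blocks this path, so it is active.
Path 2: A1 → A2 → A5 ← A4 ← A3
  A4 is a chain here and A4 is conditioned on, so the path is blocked at A4.
At least one path is unblocked, so d-separation fails.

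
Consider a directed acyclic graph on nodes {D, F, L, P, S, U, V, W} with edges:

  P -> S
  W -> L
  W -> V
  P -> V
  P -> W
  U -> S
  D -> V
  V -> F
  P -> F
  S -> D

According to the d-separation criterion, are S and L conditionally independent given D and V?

There are 6 undirected paths between S and L; checking each against the conditioning set {D, V}:
Path 1: S → D → V ← W → L
  D is a chain here and D is conditioned on, so the path is blocked at D.
Path 2: S → D → V ← P → W → L
  D is a chain here and D is conditioned on, so the path is blocked at D.
Path 3: S → D → V → F ← P → W → L
  D is a chain here and D is conditioned on, so the path is blocked at D.
Path 4: S ← P → W → L
  P is a fork and P is not conditioned on; W is a chain and W is not conditioned on — no node blocks this path, so it is active.
Path 5: S ← P → V ← W → L
  P is a fork and P is not conditioned on; V is a collider and V is conditioned on, which opens it; W is a fork and W is not conditioned on — no node blocks this path, so it is active.
Path 6: S ← P → F ← V ← W → L
  F is a collider here and neither F nor any of its descendants is conditioned on, so the collider stays closed — the path is blocked at F.
Because an active path exists, S and L are not d-separated.

No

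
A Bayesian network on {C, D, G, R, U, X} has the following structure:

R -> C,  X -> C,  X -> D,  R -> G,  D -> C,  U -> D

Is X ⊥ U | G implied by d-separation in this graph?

Yes

We examine all 2 paths between X and U:
  1. X → D ← U — D:collider[blocks] ⇒ blocked
  2. X → C ← D ← U — C:collider[blocks]; D:chain[open] ⇒ blocked
All paths are blocked; X ⊥ U | {G} holds.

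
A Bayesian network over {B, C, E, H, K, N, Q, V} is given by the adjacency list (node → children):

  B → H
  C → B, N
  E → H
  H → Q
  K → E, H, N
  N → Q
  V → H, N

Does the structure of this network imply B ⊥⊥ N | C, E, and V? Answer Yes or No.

Yes

Enumerating the 5 paths from B to N and testing each for blocking by {C, E, V}:
  1. B ← C → N — C:fork[blocks] ⇒ blocked
  2. B → H ← V → N — H:collider[blocks]; V:fork[blocks] ⇒ blocked
  3. B → H → Q ← N — H:chain[open]; Q:collider[blocks] ⇒ blocked
  4. B → H ← K → N — H:collider[blocks]; K:fork[open] ⇒ blocked
  5. B → H ← E ← K → N — H:collider[blocks]; E:chain[blocks]; K:fork[open] ⇒ blocked
Since every path is blocked, d-separation holds.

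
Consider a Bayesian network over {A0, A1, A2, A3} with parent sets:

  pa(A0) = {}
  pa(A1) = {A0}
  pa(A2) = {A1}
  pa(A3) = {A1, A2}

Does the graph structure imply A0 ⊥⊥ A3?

No — A0 and A3 are not d-separated given ∅.

2 paths connect A0 and A3; each must be blocked for d-separation to hold:
  1. A0 → A1 → A3 — A1:chain[open] ⇒ active
  2. A0 → A1 → A2 → A3 — A1:chain[open]; A2:chain[open] ⇒ active
At least one path is unblocked, so d-separation fails.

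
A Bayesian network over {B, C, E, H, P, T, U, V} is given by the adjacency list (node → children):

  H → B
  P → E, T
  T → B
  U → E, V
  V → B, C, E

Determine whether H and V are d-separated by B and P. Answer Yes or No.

We examine all 3 paths between H and V:
Path 1: H → B ← V
  B is a collider and B is conditioned on, which opens it — no node blocks this path, so it is active.
Path 2: H → B ← T ← P → E ← V
  P is a fork here and P is conditioned on, so the path is blocked at P.
Path 3: H → B ← T ← P → E ← U → V
  P is a fork here and P is conditioned on, so the path is blocked at P.
Because an active path exists, H and V are not d-separated.

No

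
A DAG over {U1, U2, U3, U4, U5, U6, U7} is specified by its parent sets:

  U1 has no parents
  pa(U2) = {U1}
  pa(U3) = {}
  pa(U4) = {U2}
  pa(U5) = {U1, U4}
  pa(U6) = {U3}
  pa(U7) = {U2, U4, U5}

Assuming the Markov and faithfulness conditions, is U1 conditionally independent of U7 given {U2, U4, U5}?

Yes

6 paths connect U1 and U7; each must be blocked for d-separation to hold:
Path 1: U1 → U2 → U7
  U2 is a chain here and U2 is conditioned on, so the path is blocked at U2.
Path 2: U1 → U2 → U4 → U7
  U2 is a chain here and U2 is conditioned on, so the path is blocked at U2.
Path 3: U1 → U2 → U4 → U5 → U7
  U2 is a chain here and U2 is conditioned on, so the path is blocked at U2.
Path 4: U1 → U5 → U7
  U5 is a chain here and U5 is conditioned on, so the path is blocked at U5.
Path 5: U1 → U5 ← U4 → U7
  U4 is a fork here and U4 is conditioned on, so the path is blocked at U4.
Path 6: U1 → U5 ← U4 ← U2 → U7
  U4 is a chain here and U4 is conditioned on, so the path is blocked at U4.
Every path is blocked, so U1 and U7 are d-separated given {U2, U4, U5}.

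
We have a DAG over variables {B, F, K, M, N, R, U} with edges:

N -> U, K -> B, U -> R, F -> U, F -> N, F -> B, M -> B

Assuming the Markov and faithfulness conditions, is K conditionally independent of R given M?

Yes — K and R are d-separated given {M}.

Enumerating the 2 paths from K to R and testing each for blocking by {M}:
Path 1: K → B ← F → N → U → R
  B is a collider here and neither B nor any of its descendants is conditioned on, so the collider stays closed — the path is blocked at B.
Path 2: K → B ← F → U → R
  B is a collider here and neither B nor any of its descendants is conditioned on, so the collider stays closed — the path is blocked at B.
Every path is blocked, so K and R are d-separated given {M}.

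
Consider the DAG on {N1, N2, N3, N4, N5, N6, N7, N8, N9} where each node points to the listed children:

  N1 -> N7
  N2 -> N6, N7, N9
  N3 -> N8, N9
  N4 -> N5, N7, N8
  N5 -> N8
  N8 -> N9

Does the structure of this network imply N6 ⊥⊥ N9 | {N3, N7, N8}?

5 paths connect N6 and N9; each must be blocked for d-separation to hold:
Path 1: N6 ← N2 → N7 ← N4 → N5 → N8 ← N3 → N9
  N3 is a fork here and N3 is conditioned on, so the path is blocked at N3.
Path 2: N6 ← N2 → N7 ← N4 → N5 → N8 → N9
  N8 is a chain here and N8 is conditioned on, so the path is blocked at N8.
Path 3: N6 ← N2 → N7 ← N4 → N8 ← N3 → N9
  N3 is a fork here and N3 is conditioned on, so the path is blocked at N3.
Path 4: N6 ← N2 → N7 ← N4 → N8 → N9
  N8 is a chain here and N8 is conditioned on, so the path is blocked at N8.
Path 5: N6 ← N2 → N9
  N2 is a fork and N2 is not conditioned on — no node blocks this path, so it is active.
Because an active path exists, N6 and N9 are not d-separated.

No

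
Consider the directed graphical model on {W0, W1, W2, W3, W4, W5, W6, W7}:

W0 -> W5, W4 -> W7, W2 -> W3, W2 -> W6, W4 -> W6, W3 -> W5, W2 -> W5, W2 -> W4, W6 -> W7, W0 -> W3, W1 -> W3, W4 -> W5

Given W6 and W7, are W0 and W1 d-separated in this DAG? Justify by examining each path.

Yes

Enumerating the 6 paths from W0 to W1 and testing each for blocking by {W6, W7}:
Path 1: W0 → W5 ← W2 → W3 ← W1
  W5 is a collider here and neither W5 nor any of its descendants is conditioned on, so the collider stays closed — the path is blocked at W5.
Path 2: W0 → W5 ← W3 ← W1
  W5 is a collider here and neither W5 nor any of its descendants is conditioned on, so the collider stays closed — the path is blocked at W5.
Path 3: W0 → W5 ← W4 → W7 ← W6 ← W2 → W3 ← W1
  W5 is a collider here and neither W5 nor any of its descendants is conditioned on, so the collider stays closed — the path is blocked at W5.
Path 4: W0 → W5 ← W4 ← W2 → W3 ← W1
  W5 is a collider here and neither W5 nor any of its descendants is conditioned on, so the collider stays closed — the path is blocked at W5.
Path 5: W0 → W5 ← W4 → W6 ← W2 → W3 ← W1
  W5 is a collider here and neither W5 nor any of its descendants is conditioned on, so the collider stays closed — the path is blocked at W5.
Path 6: W0 → W3 ← W1
  W3 is a collider here and neither W3 nor any of its descendants is conditioned on, so the collider stays closed — the path is blocked at W3.
Every path is blocked, so W0 and W1 are d-separated given {W6, W7}.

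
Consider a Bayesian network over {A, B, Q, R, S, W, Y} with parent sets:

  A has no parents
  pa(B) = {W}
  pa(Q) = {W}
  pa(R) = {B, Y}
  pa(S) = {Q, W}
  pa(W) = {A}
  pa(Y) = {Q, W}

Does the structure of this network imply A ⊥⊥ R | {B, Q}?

No

There are 4 undirected paths between A and R; checking each against the conditioning set {B, Q}:
Path 1: A → W → B → R
  B is a chain here and B is conditioned on, so the path is blocked at B.
Path 2: A → W → S ← Q → Y → R
  S is a collider here and neither S nor any of its descendants is conditioned on, so the collider stays closed — the path is blocked at S.
Path 3: A → W → Q → Y → R
  Q is a chain here and Q is conditioned on, so the path is blocked at Q.
Path 4: A → W → Y → R
  W is a chain and W is not conditioned on; Y is a chain and Y is not conditioned on — no node blocks this path, so it is active.
Since the path A → W → Y → R is active, A and R are not d-separated given {B, Q}.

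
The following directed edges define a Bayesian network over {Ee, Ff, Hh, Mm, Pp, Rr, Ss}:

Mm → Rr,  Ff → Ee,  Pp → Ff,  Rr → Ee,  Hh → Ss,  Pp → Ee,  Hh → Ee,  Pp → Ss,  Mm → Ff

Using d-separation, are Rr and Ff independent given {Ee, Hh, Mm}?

There are 4 undirected paths between Rr and Ff; checking each against the conditioning set {Ee, Hh, Mm}:
  1. Rr ← Mm → Ff — Mm:fork[blocks] ⇒ blocked
  2. Rr → Ee ← Ff — Ee:collider[open] ⇒ active
  3. Rr → Ee ← Hh → Ss ← Pp → Ff — Ee:collider[open]; Hh:fork[blocks]; Ss:collider[blocks]; Pp:fork[open] ⇒ blocked
  4. Rr → Ee ← Pp → Ff — Ee:collider[open]; Pp:fork[open] ⇒ active
Because an active path exists, Rr and Ff are not d-separated.

No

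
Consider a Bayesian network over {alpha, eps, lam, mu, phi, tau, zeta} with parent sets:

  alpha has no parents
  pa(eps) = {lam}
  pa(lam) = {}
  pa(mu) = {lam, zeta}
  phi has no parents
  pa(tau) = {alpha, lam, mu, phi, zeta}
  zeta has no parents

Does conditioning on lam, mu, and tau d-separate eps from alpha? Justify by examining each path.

We examine all 3 paths between eps and alpha:
Path 1: eps ← lam → mu → tau ← alpha
  lam is a fork here and lam is conditioned on, so the path is blocked at lam.
Path 2: eps ← lam → mu ← zeta → tau ← alpha
  lam is a fork here and lam is conditioned on, so the path is blocked at lam.
Path 3: eps ← lam → tau ← alpha
  lam is a fork here and lam is conditioned on, so the path is blocked at lam.
All paths are blocked; eps ⊥ alpha | {lam, mu, tau} holds.

Yes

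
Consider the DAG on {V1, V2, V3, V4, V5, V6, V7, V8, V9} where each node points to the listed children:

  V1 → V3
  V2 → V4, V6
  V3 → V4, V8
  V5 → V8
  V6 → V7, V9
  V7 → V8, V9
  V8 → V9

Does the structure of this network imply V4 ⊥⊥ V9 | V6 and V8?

No

There are 6 undirected paths between V4 and V9; checking each against the conditioning set {V6, V8}:
Path 1: V4 ← V3 → V8 → V9
  V8 is a chain here and V8 is conditioned on, so the path is blocked at V8.
Path 2: V4 ← V3 → V8 ← V7 → V9
  V3 is a fork and V3 is not conditioned on; V8 is a collider and V8 is conditioned on, which opens it; V7 is a fork and V7 is not conditioned on — no node blocks this path, so it is active.
Path 3: V4 ← V3 → V8 ← V7 ← V6 → V9
  V6 is a fork here and V6 is conditioned on, so the path is blocked at V6.
Path 4: V4 ← V2 → V6 → V9
  V6 is a chain here and V6 is conditioned on, so the path is blocked at V6.
Path 5: V4 ← V2 → V6 → V7 → V9
  V6 is a chain here and V6 is conditioned on, so the path is blocked at V6.
Path 6: V4 ← V2 → V6 → V7 → V8 → V9
  V6 is a chain here and V6 is conditioned on, so the path is blocked at V6.
At least one path is unblocked, so d-separation fails.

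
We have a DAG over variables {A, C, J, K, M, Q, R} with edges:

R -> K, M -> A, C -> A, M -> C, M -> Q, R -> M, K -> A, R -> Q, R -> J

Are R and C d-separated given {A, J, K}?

No

6 paths connect R and C; each must be blocked for d-separation to hold:
Path 1: R → M → C
  M is a chain and M is not conditioned on — no node blocks this path, so it is active.
Path 2: R → M → A ← C
  M is a chain and M is not conditioned on; A is a collider and A is conditioned on, which opens it — no node blocks this path, so it is active.
Path 3: R → Q ← M → C
  Q is a collider here and neither Q nor any of its descendants is conditioned on, so the collider stays closed — the path is blocked at Q.
Path 4: R → Q ← M → A ← C
  Q is a collider here and neither Q nor any of its descendants is conditioned on, so the collider stays closed — the path is blocked at Q.
Path 5: R → K → A ← C
  K is a chain here and K is conditioned on, so the path is blocked at K.
Path 6: R → K → A ← M → C
  K is a chain here and K is conditioned on, so the path is blocked at K.
Because an active path exists, R and C are not d-separated.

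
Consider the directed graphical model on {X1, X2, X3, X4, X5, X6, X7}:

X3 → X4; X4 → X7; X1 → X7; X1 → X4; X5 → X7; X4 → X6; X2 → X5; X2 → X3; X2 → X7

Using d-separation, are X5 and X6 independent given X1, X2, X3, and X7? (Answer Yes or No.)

No

6 paths connect X5 and X6; each must be blocked for d-separation to hold:
  1. X5 ← X2 → X3 → X4 → X6 — X2:fork[blocks]; X3:chain[blocks]; X4:chain[open] ⇒ blocked
  2. X5 ← X2 → X7 ← X1 → X4 → X6 — X2:fork[blocks]; X7:collider[open]; X1:fork[blocks]; X4:chain[open] ⇒ blocked
  3. X5 ← X2 → X7 ← X4 → X6 — X2:fork[blocks]; X7:collider[open]; X4:fork[open] ⇒ blocked
  4. X5 → X7 ← X1 → X4 → X6 — X7:collider[open]; X1:fork[blocks]; X4:chain[open] ⇒ blocked
  5. X5 → X7 ← X2 → X3 → X4 → X6 — X7:collider[open]; X2:fork[blocks]; X3:chain[blocks]; X4:chain[open] ⇒ blocked
  6. X5 → X7 ← X4 → X6 — X7:collider[open]; X4:fork[open] ⇒ active
Since the path X5 → X7 ← X4 → X6 is active, X5 and X6 are not d-separated given {X1, X2, X3, X7}.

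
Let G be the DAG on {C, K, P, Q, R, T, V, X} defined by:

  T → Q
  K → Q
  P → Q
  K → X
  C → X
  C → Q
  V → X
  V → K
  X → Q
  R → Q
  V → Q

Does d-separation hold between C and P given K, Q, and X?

No

6 paths connect C and P; each must be blocked for d-separation to hold:
Path 1: C → Q ← P
  Q is a collider and Q is conditioned on, which opens it — no node blocks this path, so it is active.
Path 2: C → X ← K → Q ← P
  K is a fork here and K is conditioned on, so the path is blocked at K.
Path 3: C → X ← K ← V → Q ← P
  K is a chain here and K is conditioned on, so the path is blocked at K.
Path 4: C → X → Q ← P
  X is a chain here and X is conditioned on, so the path is blocked at X.
Path 5: C → X ← V → K → Q ← P
  K is a chain here and K is conditioned on, so the path is blocked at K.
Path 6: C → X ← V → Q ← P
  X is a collider and X is conditioned on, which opens it; V is a fork and V is not conditioned on; Q is a collider and Q is conditioned on, which opens it — no node blocks this path, so it is active.
Because an active path exists, C and P are not d-separated.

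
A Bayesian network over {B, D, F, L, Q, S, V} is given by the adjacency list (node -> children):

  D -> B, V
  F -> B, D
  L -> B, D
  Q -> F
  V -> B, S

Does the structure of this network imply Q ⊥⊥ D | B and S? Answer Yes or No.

4 paths connect Q and D; each must be blocked for d-separation to hold:
Path 1: Q → F → D
  F is a chain and F is not conditioned on — no node blocks this path, so it is active.
Path 2: Q → F → B ← L → D
  F is a chain and F is not conditioned on; B is a collider and B is conditioned on, which opens it; L is a fork and L is not conditioned on — no node blocks this path, so it is active.
Path 3: Q → F → B ← V ← D
  F is a chain and F is not conditioned on; B is a collider and B is conditioned on, which opens it; V is a chain and V is not conditioned on — no node blocks this path, so it is active.
Path 4: Q → F → B ← D
  F is a chain and F is not conditioned on; B is a collider and B is conditioned on, which opens it — no node blocks this path, so it is active.
At least one path is unblocked, so d-separation fails.

No — Q and D are not d-separated given {B, S}.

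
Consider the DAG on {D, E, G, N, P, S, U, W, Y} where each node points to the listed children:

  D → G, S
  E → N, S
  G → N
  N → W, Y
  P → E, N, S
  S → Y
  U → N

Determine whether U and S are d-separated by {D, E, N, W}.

No

6 paths connect U and S; each must be blocked for d-separation to hold:
Path 1: U → N ← E → S
  E is a fork here and E is conditioned on, so the path is blocked at E.
Path 2: U → N ← E ← P → S
  E is a chain here and E is conditioned on, so the path is blocked at E.
Path 3: U → N ← G ← D → S
  D is a fork here and D is conditioned on, so the path is blocked at D.
Path 4: U → N → Y ← S
  N is a chain here and N is conditioned on, so the path is blocked at N.
Path 5: U → N ← P → E → S
  E is a chain here and E is conditioned on, so the path is blocked at E.
Path 6: U → N ← P → S
  N is a collider and N is conditioned on, which opens it; P is a fork and P is not conditioned on — no node blocks this path, so it is active.
Because an active path exists, U and S are not d-separated.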